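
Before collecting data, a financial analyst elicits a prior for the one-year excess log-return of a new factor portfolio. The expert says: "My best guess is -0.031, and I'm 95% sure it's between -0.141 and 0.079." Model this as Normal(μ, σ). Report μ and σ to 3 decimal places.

μ = -0.031, σ = 0.056

A symmetric 95% interval runs μ ± z·σ with z = 1.96.
Half-width = 0.11, so σ = 0.11/1.96 = 0.056.
μ is the stated best guess, -0.031.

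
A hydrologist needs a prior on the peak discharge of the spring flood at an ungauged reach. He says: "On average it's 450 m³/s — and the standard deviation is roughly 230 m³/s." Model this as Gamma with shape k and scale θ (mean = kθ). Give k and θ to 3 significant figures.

For Gamma(k, scale θ): mean = kθ, variance = kθ², so CV = 1/√k.
CV = SD/mean = 230/450 = 0.5111, hence k = 1/CV² = 3.83.
Then θ = mean/k = 450/3.83 = 118.

k ≈ 3.83, θ ≈ 118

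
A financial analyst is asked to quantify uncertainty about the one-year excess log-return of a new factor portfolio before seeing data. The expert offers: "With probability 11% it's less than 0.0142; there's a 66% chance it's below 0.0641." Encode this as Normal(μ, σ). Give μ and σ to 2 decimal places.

For Normal(μ,σ), the p-quantile is μ + z_p·σ. Here z_{0.11} = -1.227, z_{0.66} = 0.4125.
So 0.0142 = μ − 1.227σ and 0.0641 = μ + 0.4125σ.
Subtracting: σ = (0.0641 − 0.0142)/(0.4125 − (-1.227)) = 0.03.
Then μ = 0.0142 − (-1.227)·0.03 = 0.05.

μ = 0.05, σ = 0.03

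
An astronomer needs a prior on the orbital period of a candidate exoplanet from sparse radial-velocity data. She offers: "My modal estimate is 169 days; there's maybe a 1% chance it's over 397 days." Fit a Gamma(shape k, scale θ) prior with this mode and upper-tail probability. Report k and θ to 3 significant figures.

k ≈ 7.52, θ ≈ 25.9

Gamma(k,θ) with k>1 has mode (k−1)θ, so θ = 169/(k−1).
Need P(X < 397) = 0.99 with θ tied to k this way. Start at k = 2, θ = 169: P(X<397) ≈ 0.680.
Too low — raise k to concentrate. Iterating converges to k ≈ 7.52.
Then θ = 169/(7.52−1) ≈ 25.9.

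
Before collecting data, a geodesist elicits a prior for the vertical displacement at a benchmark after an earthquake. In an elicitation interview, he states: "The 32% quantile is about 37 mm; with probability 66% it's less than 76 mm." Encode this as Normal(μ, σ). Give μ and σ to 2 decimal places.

μ = 57.72, σ = 44.31

For Normal(μ,σ), the p-quantile is μ + z_p·σ. Here z_{0.32} = -0.4677, z_{0.66} = 0.4125.
So 37 = μ − 0.4677σ and 76 = μ + 0.4125σ.
Subtracting: σ = (76 − 37)/(0.4125 − (-0.4677)) = 44.31.
Then μ = 37 − (-0.4677)·44.31 = 57.72.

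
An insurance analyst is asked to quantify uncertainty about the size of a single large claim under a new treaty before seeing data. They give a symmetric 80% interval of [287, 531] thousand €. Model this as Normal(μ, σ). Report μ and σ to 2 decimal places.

A symmetric 80% interval runs μ ± z·σ with z = 1.282.
Half-width = 122, so σ = 122/1.282 = 95.20.
μ is the interval midpoint, 409.00.

μ = 409.00, σ = 95.20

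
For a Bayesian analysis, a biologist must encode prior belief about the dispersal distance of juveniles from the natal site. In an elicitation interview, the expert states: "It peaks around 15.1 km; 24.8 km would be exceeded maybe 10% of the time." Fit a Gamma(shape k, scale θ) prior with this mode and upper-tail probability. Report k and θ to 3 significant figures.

Gamma(k,θ) with k>1 has mode (k−1)θ, so θ = 15.1/(k−1).
Need P(X < 24.8) = 0.9 with θ tied to k this way. Start at k = 2, θ = 15.1: P(X<24.8) ≈ 0.489.
Too low — raise k to concentrate. Iterating converges to k ≈ 8.66.
Then θ = 15.1/(8.66−1) ≈ 1.97.

k ≈ 8.66, θ ≈ 1.97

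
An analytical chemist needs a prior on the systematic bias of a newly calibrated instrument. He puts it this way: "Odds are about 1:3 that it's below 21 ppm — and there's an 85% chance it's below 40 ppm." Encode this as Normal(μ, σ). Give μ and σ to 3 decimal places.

μ = 28.490, σ = 11.105

For Normal(μ,σ), the p-quantile is μ + z_p·σ. Here z_{0.25} = -0.6745, z_{0.85} = 1.036.
So 21 = μ − 0.6745σ and 40 = μ + 1.036σ.
Subtracting: σ = (40 − 21)/(1.036 − (-0.6745)) = 11.105.
Then μ = 21 − (-0.6745)·11.105 = 28.490.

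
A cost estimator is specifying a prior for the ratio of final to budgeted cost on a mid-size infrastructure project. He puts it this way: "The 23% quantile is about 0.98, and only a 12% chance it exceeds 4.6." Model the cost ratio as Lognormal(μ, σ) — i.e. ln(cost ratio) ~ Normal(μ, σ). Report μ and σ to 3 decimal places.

μ ≈ 0.577, σ ≈ 0.808

If T ~ Lognormal(μ,σ) then ln T ~ Normal(μ,σ), so the p-quantile of ln T is μ + z_p·σ.
ln(0.98) = -0.0202 and ln(4.6) = 1.526; z_{0.23} = -0.7388, z_{0.88} = 1.175.
σ = (1.526 − -0.0202)/(1.175 − (-0.7388)) = 0.808.
μ = -0.0202 − (-0.7388)·0.808 = 0.577.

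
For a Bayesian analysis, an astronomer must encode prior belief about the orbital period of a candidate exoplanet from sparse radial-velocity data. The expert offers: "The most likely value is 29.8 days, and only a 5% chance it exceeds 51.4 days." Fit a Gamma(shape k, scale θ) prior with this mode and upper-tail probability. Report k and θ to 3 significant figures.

Gamma(k,θ) with k>1 has mode (k−1)θ, so θ = 29.8/(k−1).
Need P(X < 51.4) = 0.95 with θ tied to k this way. Start at k = 2, θ = 29.8: P(X<51.4) ≈ 0.514.
Too low — raise k to concentrate. Iterating converges to k ≈ 10.4.
Then θ = 29.8/(10.4−1) ≈ 3.17.

k ≈ 10.4, θ ≈ 3.17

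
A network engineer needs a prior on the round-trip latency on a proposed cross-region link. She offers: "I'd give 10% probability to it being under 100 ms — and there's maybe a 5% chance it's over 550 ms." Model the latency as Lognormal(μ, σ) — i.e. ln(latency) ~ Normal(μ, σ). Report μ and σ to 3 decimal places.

If T ~ Lognormal(μ,σ) then ln T ~ Normal(μ,σ), so the p-quantile of ln T is μ + z_p·σ.
ln(100) = 4.605 and ln(550) = 6.31; z_{0.1} = -1.282, z_{0.95} = 1.645.
σ = (6.31 − 4.605)/(1.645 − (-1.282)) = 0.583.
μ = 4.605 − (-1.282)·0.583 = 5.352.

μ ≈ 5.352, σ ≈ 0.583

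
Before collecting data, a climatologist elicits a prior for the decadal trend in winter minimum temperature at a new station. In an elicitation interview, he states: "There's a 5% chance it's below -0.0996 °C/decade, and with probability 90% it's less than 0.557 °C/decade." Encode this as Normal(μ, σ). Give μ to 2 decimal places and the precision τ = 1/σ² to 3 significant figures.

For Normal(μ,σ), the p-quantile is μ + z_p·σ. Here z_{0.05} = -1.645, z_{0.9} = 1.282.
So -0.0996 = μ − 1.645σ and 0.557 = μ + 1.282σ.
Subtracting: σ = (0.557 − -0.0996)/(1.282 − (-1.645)) = 0.22.
Then μ = -0.0996 − (-1.645)·0.22 = 0.27.
Precision τ = 1/σ² = 1/0.2244² = 19.9.

μ = 0.27, τ = 19.9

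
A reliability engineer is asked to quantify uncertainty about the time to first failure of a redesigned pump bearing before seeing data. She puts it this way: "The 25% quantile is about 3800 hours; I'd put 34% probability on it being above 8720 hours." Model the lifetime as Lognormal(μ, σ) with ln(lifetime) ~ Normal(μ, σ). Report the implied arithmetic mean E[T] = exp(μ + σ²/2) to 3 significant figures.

E[T] ≈ 8520 hours

If T ~ Lognormal(μ,σ) then ln T ~ Normal(μ,σ), so the p-quantile of ln T is μ + z_p·σ.
ln(3800) = 8.243 and ln(8720) = 9.073; z_{0.25} = -0.6745, z_{0.66} = 0.4125.
σ = (9.073 − 8.243)/(0.4125 − (-0.6745)) = 0.764.
μ = 8.243 − (-0.6745)·0.764 = 8.758.
E[T] = exp(μ + σ²/2) = exp(8.758 + 0.2920) = 8520 hours.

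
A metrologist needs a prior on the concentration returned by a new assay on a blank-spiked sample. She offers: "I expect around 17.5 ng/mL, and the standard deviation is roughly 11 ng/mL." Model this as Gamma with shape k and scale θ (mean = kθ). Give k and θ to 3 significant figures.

For Gamma(k, scale θ): mean = kθ, variance = kθ², so CV = 1/√k.
CV = SD/mean = 11/17.5 = 0.6286, hence k = 1/CV² = 2.53.
Then θ = mean/k = 17.5/2.53 = 6.91.

k ≈ 2.53, θ ≈ 6.91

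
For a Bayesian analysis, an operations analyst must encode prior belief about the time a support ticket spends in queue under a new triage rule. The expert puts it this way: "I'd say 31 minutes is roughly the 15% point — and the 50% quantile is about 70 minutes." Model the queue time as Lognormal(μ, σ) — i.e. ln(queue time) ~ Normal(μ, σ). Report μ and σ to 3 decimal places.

If T ~ Lognormal(μ,σ) then ln T ~ Normal(μ,σ), so the p-quantile of ln T is μ + z_p·σ.
ln(31) = 3.434 and ln(70) = 4.248; z_{0.15} = -1.036, z_{0.5} = 0.
σ = (4.248 − 3.434)/(0 − (-1.036)) = 0.786.
μ = 3.434 − (-1.036)·0.786 = 4.248.

μ ≈ 4.248, σ ≈ 0.786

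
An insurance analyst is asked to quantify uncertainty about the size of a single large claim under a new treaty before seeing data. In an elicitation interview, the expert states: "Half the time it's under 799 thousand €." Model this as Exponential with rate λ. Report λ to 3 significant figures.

λ ≈ 0.000868

Exponential median = ln 2 / λ, so λ = ln 2 / 799.0 = 0.000868.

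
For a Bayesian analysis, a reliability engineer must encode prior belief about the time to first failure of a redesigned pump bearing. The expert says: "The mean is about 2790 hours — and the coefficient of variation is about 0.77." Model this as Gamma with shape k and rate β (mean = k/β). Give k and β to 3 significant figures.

For Gamma(k, rate β): mean = k/β, variance = k/β², so CV = 1/√k.
CV = 0.77, hence k = 1/CV² = 1.69.
Then β = k/mean = 1.69/2790 = 0.000605.

k ≈ 1.69, β ≈ 0.000605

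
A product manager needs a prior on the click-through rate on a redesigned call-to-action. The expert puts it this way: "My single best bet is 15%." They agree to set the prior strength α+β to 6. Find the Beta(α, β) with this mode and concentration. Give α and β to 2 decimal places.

α = 1.60, β = 4.40

For α,β > 1 the Beta mode is (α−1)/(α+β−2). With α+β = 6, the mode is (α−1)/4.
Set (α−1)/4 = 0.15 → α = 1 + 0.15·4 = 1.60.
β = 6 − α = 4.40.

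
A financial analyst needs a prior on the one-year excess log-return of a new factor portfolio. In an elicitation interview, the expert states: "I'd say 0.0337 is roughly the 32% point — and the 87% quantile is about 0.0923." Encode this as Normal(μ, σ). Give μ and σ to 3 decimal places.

μ = 0.051, σ = 0.037

For Normal(μ,σ), the p-quantile is μ + z_p·σ. Here z_{0.32} = -0.4677, z_{0.87} = 1.126.
So 0.0337 = μ − 0.4677σ and 0.0923 = μ + 1.126σ.
Subtracting: σ = (0.0923 − 0.0337)/(1.126 − (-0.4677)) = 0.037.
Then μ = 0.0337 − (-0.4677)·0.037 = 0.051.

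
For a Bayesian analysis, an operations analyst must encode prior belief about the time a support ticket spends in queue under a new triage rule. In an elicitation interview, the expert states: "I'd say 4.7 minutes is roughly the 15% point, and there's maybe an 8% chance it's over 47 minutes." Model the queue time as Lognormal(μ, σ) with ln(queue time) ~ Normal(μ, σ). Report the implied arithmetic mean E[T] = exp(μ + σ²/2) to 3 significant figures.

E[T] ≈ 19.5 minutes

If T ~ Lognormal(μ,σ) then ln T ~ Normal(μ,σ), so the p-quantile of ln T is μ + z_p·σ.
ln(4.7) = 1.548 and ln(47) = 3.85; z_{0.15} = -1.036, z_{0.92} = 1.405.
σ = (3.85 − 1.548)/(1.405 − (-1.036)) = 0.943.
μ = 1.548 − (-1.036)·0.943 = 2.525.
E[T] = exp(μ + σ²/2) = exp(2.525 + 0.4447) = 19.5 minutes.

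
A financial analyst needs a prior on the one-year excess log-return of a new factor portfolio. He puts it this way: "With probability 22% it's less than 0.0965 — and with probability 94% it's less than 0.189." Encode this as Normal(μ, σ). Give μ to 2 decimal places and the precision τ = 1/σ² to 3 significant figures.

The p-quantile of Normal(μ,σ) is μ + z_p·σ, with z_{0.22} = -0.7722 and z_{0.94} = 1.555.
Eliminate σ: μ = (z₂·x₁ − z₁·x₂)/(z₂ − z₁) = (1.555·0.0965 − (-0.7722)·0.189)/2.327 = 0.13.
Then σ = (x₂ − x₁)/(z₂ − z₁) = (0.189 − 0.0965)/2.327 = 0.04.
Precision τ = 1/σ² = 1/0.03975² = 633.

μ = 0.13, τ = 633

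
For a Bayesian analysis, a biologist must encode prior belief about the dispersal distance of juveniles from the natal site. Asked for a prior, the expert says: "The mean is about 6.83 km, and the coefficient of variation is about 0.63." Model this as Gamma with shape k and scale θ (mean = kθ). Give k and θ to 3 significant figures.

For Gamma(k, scale θ): mean = kθ, variance = kθ², so CV = 1/√k.
CV = 0.63, hence k = 1/CV² = 2.52.
Then θ = mean/k = 6.83/2.52 = 2.71.

k ≈ 2.52, θ ≈ 2.71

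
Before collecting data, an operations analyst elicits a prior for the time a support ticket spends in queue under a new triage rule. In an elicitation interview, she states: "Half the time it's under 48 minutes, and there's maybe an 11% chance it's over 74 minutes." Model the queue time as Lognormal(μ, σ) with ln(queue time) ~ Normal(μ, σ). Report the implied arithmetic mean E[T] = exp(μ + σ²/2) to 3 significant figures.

If T ~ Lognormal(μ,σ) then ln T ~ Normal(μ,σ), so the p-quantile of ln T is μ + z_p·σ.
ln(48) = 3.871 and ln(74) = 4.304; z_{0.5} = 0, z_{0.89} = 1.227.
σ = (4.304 − 3.871)/(1.227 − (0)) = 0.353.
μ = 3.871 − (0)·0.353 = 3.871.
E[T] = exp(μ + σ²/2) = exp(3.871 + 0.0623) = 51.1 minutes.

E[T] ≈ 51.1 minutes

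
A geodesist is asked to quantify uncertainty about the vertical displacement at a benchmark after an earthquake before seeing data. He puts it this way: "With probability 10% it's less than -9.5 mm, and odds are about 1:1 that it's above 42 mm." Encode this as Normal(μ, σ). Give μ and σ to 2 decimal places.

μ = 42.00, σ = 40.19

The p-quantile of Normal(μ,σ) is μ + z_p·σ, with z_{0.1} = -1.282 and z_{0.5} = 0.
Eliminate σ: μ = (z₂·x₁ − z₁·x₂)/(z₂ − z₁) = (0·-9.5 − (-1.282)·42)/1.282 = 42.00.
Then σ = (x₂ − x₁)/(z₂ − z₁) = (42 − -9.5)/1.282 = 40.19.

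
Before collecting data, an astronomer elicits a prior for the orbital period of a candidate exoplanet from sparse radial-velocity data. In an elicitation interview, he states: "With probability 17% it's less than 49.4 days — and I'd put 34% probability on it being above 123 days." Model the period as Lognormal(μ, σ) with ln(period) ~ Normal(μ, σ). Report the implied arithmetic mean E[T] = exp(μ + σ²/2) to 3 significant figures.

E[T] ≈ 117 days

If T ~ Lognormal(μ,σ) then ln T ~ Normal(μ,σ), so the p-quantile of ln T is μ + z_p·σ.
ln(49.4) = 3.9 and ln(123) = 4.812; z_{0.17} = -0.9542, z_{0.66} = 0.4125.
σ = (4.812 − 3.9)/(0.4125 − (-0.9542)) = 0.668.
μ = 3.9 − (-0.9542)·0.668 = 4.537.
E[T] = exp(μ + σ²/2) = exp(4.537 + 0.2228) = 117 days.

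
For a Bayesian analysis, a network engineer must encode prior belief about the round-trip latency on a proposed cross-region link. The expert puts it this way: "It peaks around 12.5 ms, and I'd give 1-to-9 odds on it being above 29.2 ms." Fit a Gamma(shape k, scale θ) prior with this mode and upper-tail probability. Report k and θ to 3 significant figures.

Gamma(k,θ) with k>1 has mode (k−1)θ, so θ = 12.5/(k−1).
Need P(X < 29.2) = 0.9 with θ tied to k this way. Start at k = 2, θ = 12.5: P(X<29.2) ≈ 0.677.
Too low — raise k to concentrate. Iterating converges to k ≈ 3.67.
Then θ = 12.5/(3.67−1) ≈ 4.68.

k ≈ 3.67, θ ≈ 4.68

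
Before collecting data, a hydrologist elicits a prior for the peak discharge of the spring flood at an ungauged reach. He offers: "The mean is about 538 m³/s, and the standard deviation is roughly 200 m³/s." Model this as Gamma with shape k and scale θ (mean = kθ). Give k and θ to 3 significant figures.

For Gamma(k, scale θ): mean = kθ, variance = kθ², so CV = 1/√k.
CV = SD/mean = 200/538 = 0.3717, hence k = 1/CV² = 7.24.
Then θ = mean/k = 538/7.24 = 74.3.

k ≈ 7.24, θ ≈ 74.3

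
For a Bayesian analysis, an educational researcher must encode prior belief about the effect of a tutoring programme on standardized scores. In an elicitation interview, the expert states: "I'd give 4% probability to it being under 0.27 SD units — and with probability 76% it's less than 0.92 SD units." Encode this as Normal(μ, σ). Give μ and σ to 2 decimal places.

The p-quantile of Normal(μ,σ) is μ + z_p·σ, with z_{0.04} = -1.751 and z_{0.76} = 0.7063.
Eliminate σ: μ = (z₂·x₁ − z₁·x₂)/(z₂ − z₁) = (0.7063·0.27 − (-1.751)·0.92)/2.457 = 0.73.
Then σ = (x₂ − x₁)/(z₂ − z₁) = (0.92 − 0.27)/2.457 = 0.26.

μ = 0.73, σ = 0.26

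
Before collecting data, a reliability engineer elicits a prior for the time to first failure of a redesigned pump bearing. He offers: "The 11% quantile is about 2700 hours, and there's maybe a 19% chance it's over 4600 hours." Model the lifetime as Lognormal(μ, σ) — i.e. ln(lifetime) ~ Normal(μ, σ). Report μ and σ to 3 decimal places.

μ ≈ 8.212, σ ≈ 0.253

If T ~ Lognormal(μ,σ) then ln T ~ Normal(μ,σ), so the p-quantile of ln T is μ + z_p·σ.
ln(2700) = 7.901 and ln(4600) = 8.434; z_{0.11} = -1.227, z_{0.81} = 0.8779.
σ = (8.434 − 7.901)/(0.8779 − (-1.227)) = 0.253.
μ = 7.901 − (-1.227)·0.253 = 8.212.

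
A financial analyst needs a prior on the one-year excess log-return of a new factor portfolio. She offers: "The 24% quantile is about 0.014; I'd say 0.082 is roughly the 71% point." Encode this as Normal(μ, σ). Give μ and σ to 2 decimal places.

μ = 0.05, σ = 0.05

The p-quantile of Normal(μ,σ) is μ + z_p·σ, with z_{0.24} = -0.7063 and z_{0.71} = 0.5534.
Eliminate σ: μ = (z₂·x₁ − z₁·x₂)/(z₂ − z₁) = (0.5534·0.014 − (-0.7063)·0.082)/1.26 = 0.05.
Then σ = (x₂ − x₁)/(z₂ − z₁) = (0.082 − 0.014)/1.26 = 0.05.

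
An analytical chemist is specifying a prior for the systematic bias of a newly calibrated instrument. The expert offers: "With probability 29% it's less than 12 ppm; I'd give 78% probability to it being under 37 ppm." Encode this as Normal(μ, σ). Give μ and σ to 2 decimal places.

For Normal(μ,σ), the p-quantile is μ + z_p·σ. Here z_{0.29} = -0.5534, z_{0.78} = 0.7722.
So 12 = μ − 0.5534σ and 37 = μ + 0.7722σ.
Subtracting: σ = (37 − 12)/(0.7722 − (-0.5534)) = 18.86.
Then μ = 12 − (-0.5534)·18.86 = 22.44.

μ = 22.44, σ = 18.86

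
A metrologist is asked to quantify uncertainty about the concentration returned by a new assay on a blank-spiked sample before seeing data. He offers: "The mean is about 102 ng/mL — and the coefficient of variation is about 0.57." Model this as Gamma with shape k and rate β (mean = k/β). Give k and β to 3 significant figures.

For Gamma(k, rate β): mean = k/β, variance = k/β², so CV = 1/√k.
CV = 0.57, hence k = 1/CV² = 3.08.
Then β = k/mean = 3.08/102 = 0.0302.

k ≈ 3.08, β ≈ 0.0302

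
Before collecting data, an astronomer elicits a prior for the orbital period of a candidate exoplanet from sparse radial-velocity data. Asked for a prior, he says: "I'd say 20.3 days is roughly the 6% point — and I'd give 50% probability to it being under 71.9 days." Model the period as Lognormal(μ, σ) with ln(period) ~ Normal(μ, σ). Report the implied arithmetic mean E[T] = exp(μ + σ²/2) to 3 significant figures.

E[T] ≈ 100 days

If T ~ Lognormal(μ,σ) then ln T ~ Normal(μ,σ), so the p-quantile of ln T is μ + z_p·σ.
ln(20.3) = 3.011 and ln(71.9) = 4.275; z_{0.06} = -1.555, z_{0.5} = 0.
σ = (4.275 − 3.011)/(0 − (-1.555)) = 0.813.
μ = 3.011 − (-1.555)·0.813 = 4.275.
E[T] = exp(μ + σ²/2) = exp(4.275 + 0.3308) = 100 days.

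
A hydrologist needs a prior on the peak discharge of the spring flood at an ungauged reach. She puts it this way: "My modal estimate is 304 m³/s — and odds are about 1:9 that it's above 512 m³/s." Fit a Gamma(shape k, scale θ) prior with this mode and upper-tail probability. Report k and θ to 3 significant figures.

Gamma(k,θ) with k>1 has mode (k−1)θ, so θ = 304/(k−1).
Need P(X < 512) = 0.9 with θ tied to k this way. Start at k = 2, θ = 304: P(X<512) ≈ 0.502.
Too low — raise k to concentrate. Iterating converges to k ≈ 7.96.
Then θ = 304/(7.96−1) ≈ 43.7.

k ≈ 7.96, θ ≈ 43.7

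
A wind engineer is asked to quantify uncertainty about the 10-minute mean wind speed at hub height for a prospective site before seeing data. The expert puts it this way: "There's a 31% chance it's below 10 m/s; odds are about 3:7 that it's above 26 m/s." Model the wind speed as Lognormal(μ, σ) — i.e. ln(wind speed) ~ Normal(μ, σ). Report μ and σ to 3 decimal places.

μ ≈ 2.767, σ ≈ 0.937

If T ~ Lognormal(μ,σ) then ln T ~ Normal(μ,σ), so the p-quantile of ln T is μ + z_p·σ.
ln(10) = 2.303 and ln(26) = 3.258; z_{0.31} = -0.4959, z_{0.7} = 0.5244.
σ = (3.258 − 2.303)/(0.5244 − (-0.4959)) = 0.937.
μ = 2.303 − (-0.4959)·0.937 = 2.767.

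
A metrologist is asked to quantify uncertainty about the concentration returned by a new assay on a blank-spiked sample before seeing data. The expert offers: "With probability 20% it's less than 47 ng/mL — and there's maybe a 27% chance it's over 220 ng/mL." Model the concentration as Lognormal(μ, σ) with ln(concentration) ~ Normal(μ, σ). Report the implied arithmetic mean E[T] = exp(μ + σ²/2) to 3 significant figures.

If T ~ Lognormal(μ,σ) then ln T ~ Normal(μ,σ), so the p-quantile of ln T is μ + z_p·σ.
ln(47) = 3.85 and ln(220) = 5.394; z_{0.2} = -0.8416, z_{0.73} = 0.6128.
σ = (5.394 − 3.85)/(0.6128 − (-0.8416)) = 1.061.
μ = 3.85 − (-0.8416)·1.061 = 4.743.
E[T] = exp(μ + σ²/2) = exp(4.743 + 0.5631) = 202 ng/mL.

E[T] ≈ 202 ng/mL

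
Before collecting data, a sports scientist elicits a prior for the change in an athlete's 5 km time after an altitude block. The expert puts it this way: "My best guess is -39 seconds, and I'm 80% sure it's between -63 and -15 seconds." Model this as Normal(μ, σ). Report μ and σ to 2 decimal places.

A symmetric 80% interval runs μ ± z·σ with z = 1.282.
Half-width = 24, so σ = 24/1.282 = 18.73.
μ is the stated best guess, -39.00.

μ = -39.00, σ = 18.73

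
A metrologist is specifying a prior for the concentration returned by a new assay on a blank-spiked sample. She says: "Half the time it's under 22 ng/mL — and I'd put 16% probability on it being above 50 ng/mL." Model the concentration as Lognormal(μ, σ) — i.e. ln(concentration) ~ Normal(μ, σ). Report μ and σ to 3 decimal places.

If T ~ Lognormal(μ,σ) then ln T ~ Normal(μ,σ), so the p-quantile of ln T is μ + z_p·σ.
ln(22) = 3.091 and ln(50) = 3.912; z_{0.5} = 0, z_{0.84} = 0.9945.
σ = (3.912 − 3.091)/(0.9945 − (0)) = 0.826.
μ = 3.091 − (0)·0.826 = 3.091.

μ ≈ 3.091, σ ≈ 0.826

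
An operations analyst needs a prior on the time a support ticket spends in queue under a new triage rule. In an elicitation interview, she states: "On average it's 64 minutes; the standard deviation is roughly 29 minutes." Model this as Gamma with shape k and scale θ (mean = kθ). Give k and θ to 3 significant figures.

For Gamma(k, scale θ): mean = kθ, variance = kθ², so CV = 1/√k.
CV = SD/mean = 29/64 = 0.4531, hence k = 1/CV² = 4.87.
Then θ = mean/k = 64/4.87 = 13.1.

k ≈ 4.87, θ ≈ 13.1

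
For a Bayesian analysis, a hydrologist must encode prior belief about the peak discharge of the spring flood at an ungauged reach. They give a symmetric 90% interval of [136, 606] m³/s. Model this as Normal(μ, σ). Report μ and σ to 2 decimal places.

μ = 371.00, σ = 142.87

A symmetric 90% interval runs μ ± z·σ with z = 1.645.
Half-width = 235, so σ = 235/1.645 = 142.87.
μ is the interval midpoint, 371.00.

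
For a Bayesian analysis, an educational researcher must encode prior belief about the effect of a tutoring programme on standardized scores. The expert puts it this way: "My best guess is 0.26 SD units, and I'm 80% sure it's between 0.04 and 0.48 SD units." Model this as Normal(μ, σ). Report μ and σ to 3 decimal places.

A symmetric 80% interval runs μ ± z·σ with z = 1.282.
Half-width = 0.22, so σ = 0.22/1.282 = 0.172.
μ is the stated best guess, 0.260.

μ = 0.260, σ = 0.172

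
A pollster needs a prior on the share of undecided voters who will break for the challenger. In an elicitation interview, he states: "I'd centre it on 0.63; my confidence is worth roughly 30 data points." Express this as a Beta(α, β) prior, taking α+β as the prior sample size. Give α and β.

α = 18.9, β = 11.1

Under the effective-sample-size interpretation, Beta(α, β) has prior mean α/(α+β) and prior sample size α+β.
So α+β = 30 and α/(α+β) = 0.63, giving α = 0.63·30 = 18.9 and β = 30 − 18.9 = 11.1.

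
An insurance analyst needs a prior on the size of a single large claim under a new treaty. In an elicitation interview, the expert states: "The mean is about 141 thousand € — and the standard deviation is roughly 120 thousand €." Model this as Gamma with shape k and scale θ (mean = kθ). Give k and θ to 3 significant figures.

For Gamma(k, scale θ): mean = kθ, variance = kθ², so CV = 1/√k.
CV = SD/mean = 120/141 = 0.8511, hence k = 1/CV² = 1.38.
Then θ = mean/k = 141/1.38 = 102.

k ≈ 1.38, θ ≈ 102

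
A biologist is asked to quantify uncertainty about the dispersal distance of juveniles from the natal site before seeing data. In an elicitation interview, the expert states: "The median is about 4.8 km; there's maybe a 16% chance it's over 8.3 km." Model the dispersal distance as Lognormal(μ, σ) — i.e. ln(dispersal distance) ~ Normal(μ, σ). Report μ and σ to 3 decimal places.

If T ~ Lognormal(μ,σ) then ln T ~ Normal(μ,σ), so the p-quantile of ln T is μ + z_p·σ.
ln(4.8) = 1.569 and ln(8.3) = 2.116; z_{0.5} = 0, z_{0.84} = 0.9945.
σ = (2.116 − 1.569)/(0.9945 − (0)) = 0.551.
μ = 1.569 − (0)·0.551 = 1.569.

μ ≈ 1.569, σ ≈ 0.551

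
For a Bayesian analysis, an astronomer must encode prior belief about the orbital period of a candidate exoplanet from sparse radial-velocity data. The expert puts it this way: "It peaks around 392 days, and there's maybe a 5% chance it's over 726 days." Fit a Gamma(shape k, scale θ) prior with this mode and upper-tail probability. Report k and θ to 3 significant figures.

k ≈ 8.33, θ ≈ 53.5

Gamma(k,θ) with k>1 has mode (k−1)θ, so θ = 392/(k−1).
Need P(X < 726) = 0.95 with θ tied to k this way. Start at k = 2, θ = 392: P(X<726) ≈ 0.552.
Too low — raise k to concentrate. Iterating converges to k ≈ 8.33.
Then θ = 392/(8.33−1) ≈ 53.5.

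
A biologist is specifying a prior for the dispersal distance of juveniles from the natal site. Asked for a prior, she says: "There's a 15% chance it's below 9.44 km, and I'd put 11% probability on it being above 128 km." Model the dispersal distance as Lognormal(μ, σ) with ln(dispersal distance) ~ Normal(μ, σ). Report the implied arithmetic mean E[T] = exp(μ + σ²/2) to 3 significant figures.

If T ~ Lognormal(μ,σ) then ln T ~ Normal(μ,σ), so the p-quantile of ln T is μ + z_p·σ.
ln(9.44) = 2.245 and ln(128) = 4.852; z_{0.15} = -1.036, z_{0.89} = 1.227.
σ = (4.852 − 2.245)/(1.227 − (-1.036)) = 1.152.
μ = 2.245 − (-1.036)·1.152 = 3.439.
E[T] = exp(μ + σ²/2) = exp(3.439 + 0.6636) = 60.5 km.

E[T] ≈ 60.5 km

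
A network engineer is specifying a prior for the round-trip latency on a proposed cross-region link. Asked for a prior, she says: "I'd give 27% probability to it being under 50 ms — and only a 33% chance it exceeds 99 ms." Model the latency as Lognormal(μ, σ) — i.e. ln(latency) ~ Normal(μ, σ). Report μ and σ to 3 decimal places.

If T ~ Lognormal(μ,σ) then ln T ~ Normal(μ,σ), so the p-quantile of ln T is μ + z_p·σ.
ln(50) = 3.912 and ln(99) = 4.595; z_{0.27} = -0.6128, z_{0.67} = 0.4399.
σ = (4.595 − 3.912)/(0.4399 − (-0.6128)) = 0.649.
μ = 3.912 − (-0.6128)·0.649 = 4.310.

μ ≈ 4.310, σ ≈ 0.649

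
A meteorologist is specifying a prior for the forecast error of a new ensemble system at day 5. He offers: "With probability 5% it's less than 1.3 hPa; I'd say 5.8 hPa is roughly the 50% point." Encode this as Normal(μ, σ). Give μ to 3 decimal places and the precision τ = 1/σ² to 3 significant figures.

μ = 5.800, τ = 0.134

For Normal(μ,σ), the p-quantile is μ + z_p·σ. Here z_{0.05} = -1.645, z_{0.5} = 0.
So 1.3 = μ − 1.645σ and 5.8 = μ + 0σ.
Subtracting: σ = (5.8 − 1.3)/(0 − (-1.645)) = 2.736.
Then μ = 1.3 − (-1.645)·2.736 = 5.800.
Precision τ = 1/σ² = 1/2.736² = 0.134.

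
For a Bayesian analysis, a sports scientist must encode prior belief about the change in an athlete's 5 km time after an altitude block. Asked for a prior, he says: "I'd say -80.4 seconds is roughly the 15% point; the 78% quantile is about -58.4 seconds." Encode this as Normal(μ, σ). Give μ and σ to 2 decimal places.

μ = -67.79, σ = 12.16

For Normal(μ,σ), the p-quantile is μ + z_p·σ. Here z_{0.15} = -1.036, z_{0.78} = 0.7722.
So -80.4 = μ − 1.036σ and -58.4 = μ + 0.7722σ.
Subtracting: σ = (-58.4 − -80.4)/(0.7722 − (-1.036)) = 12.16.
Then μ = -80.4 − (-1.036)·12.16 = -67.79.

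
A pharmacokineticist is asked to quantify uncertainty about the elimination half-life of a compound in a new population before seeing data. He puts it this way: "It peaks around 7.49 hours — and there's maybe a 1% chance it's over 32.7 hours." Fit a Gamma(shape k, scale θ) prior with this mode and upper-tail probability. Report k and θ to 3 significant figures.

k ≈ 2.88, θ ≈ 3.99

Gamma(k,θ) with k>1 has mode (k−1)θ, so θ = 7.49/(k−1).
Need P(X < 32.7) = 0.99 with θ tied to k this way. Start at k = 2, θ = 7.49: P(X<32.7) ≈ 0.932.
Too low — raise k to concentrate. Iterating converges to k ≈ 2.88.
Then θ = 7.49/(2.88−1) ≈ 3.99.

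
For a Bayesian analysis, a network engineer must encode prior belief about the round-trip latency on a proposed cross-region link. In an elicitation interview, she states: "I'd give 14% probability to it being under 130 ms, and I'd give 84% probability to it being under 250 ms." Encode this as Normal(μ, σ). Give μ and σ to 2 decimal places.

For Normal(μ,σ), the p-quantile is μ + z_p·σ. Here z_{0.14} = -1.08, z_{0.84} = 0.9945.
So 130 = μ − 1.08σ and 250 = μ + 0.9945σ.
Subtracting: σ = (250 − 130)/(0.9945 − (-1.08)) = 57.84.
Then μ = 130 − (-1.08)·57.84 = 192.48.

μ = 192.48, σ = 57.84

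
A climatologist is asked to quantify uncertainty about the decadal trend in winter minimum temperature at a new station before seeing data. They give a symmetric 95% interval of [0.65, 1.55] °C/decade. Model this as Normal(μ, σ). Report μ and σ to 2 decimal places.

μ = 1.10, σ = 0.23

A symmetric 95% interval runs μ ± z·σ with z = 1.96.
Half-width = 0.45, so σ = 0.45/1.96 = 0.23.
μ is the interval midpoint, 1.10.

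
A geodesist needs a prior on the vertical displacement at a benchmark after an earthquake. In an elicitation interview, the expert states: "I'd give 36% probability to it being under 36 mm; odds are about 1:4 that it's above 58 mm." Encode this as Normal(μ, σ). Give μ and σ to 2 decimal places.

μ = 42.57, σ = 18.33

For Normal(μ,σ), the p-quantile is μ + z_p·σ. Here z_{0.36} = -0.3585, z_{0.8} = 0.8416.
So 36 = μ − 0.3585σ and 58 = μ + 0.8416σ.
Subtracting: σ = (58 − 36)/(0.8416 − (-0.3585)) = 18.33.
Then μ = 36 − (-0.3585)·18.33 = 42.57.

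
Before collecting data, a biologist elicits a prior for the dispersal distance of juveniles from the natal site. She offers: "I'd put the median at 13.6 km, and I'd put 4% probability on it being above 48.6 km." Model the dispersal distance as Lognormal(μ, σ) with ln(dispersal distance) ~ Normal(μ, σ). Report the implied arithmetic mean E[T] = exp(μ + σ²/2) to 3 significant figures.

E[T] ≈ 17.7 km

If T ~ Lognormal(μ,σ) then ln T ~ Normal(μ,σ), so the p-quantile of ln T is μ + z_p·σ.
ln(13.6) = 2.61 and ln(48.6) = 3.884; z_{0.5} = 0, z_{0.96} = 1.751.
σ = (3.884 − 2.61)/(1.751 − (0)) = 0.727.
μ = 2.61 − (0)·0.727 = 2.610.
E[T] = exp(μ + σ²/2) = exp(2.610 + 0.2646) = 17.7 km.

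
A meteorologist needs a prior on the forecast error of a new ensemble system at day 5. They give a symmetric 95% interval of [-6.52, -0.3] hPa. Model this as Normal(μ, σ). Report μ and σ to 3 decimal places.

A symmetric 95% interval runs μ ± z·σ with z = 1.96.
Half-width = 3.11, so σ = 3.11/1.96 = 1.587.
μ is the interval midpoint, -3.410.

μ = -3.410, σ = 1.587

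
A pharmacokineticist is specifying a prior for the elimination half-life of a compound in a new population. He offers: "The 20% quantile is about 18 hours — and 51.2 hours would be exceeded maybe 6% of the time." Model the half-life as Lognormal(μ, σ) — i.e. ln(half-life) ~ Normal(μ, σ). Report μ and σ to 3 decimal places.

μ ≈ 3.258, σ ≈ 0.436

If T ~ Lognormal(μ,σ) then ln T ~ Normal(μ,σ), so the p-quantile of ln T is μ + z_p·σ.
ln(18) = 2.89 and ln(51.2) = 3.936; z_{0.2} = -0.8416, z_{0.94} = 1.555.
σ = (3.936 − 2.89)/(1.555 − (-0.8416)) = 0.436.
μ = 2.89 − (-0.8416)·0.436 = 3.258.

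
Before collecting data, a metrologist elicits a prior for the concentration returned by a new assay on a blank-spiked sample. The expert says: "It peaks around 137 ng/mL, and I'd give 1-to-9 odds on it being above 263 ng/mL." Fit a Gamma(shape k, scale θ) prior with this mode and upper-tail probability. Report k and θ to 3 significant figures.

Gamma(k,θ) with k>1 has mode (k−1)θ, so θ = 137/(k−1).
Need P(X < 263) = 0.9 with θ tied to k this way. Start at k = 2, θ = 137: P(X<263) ≈ 0.572.
Too low — raise k to concentrate. Iterating converges to k ≈ 5.5.
Then θ = 137/(5.5−1) ≈ 30.5.

k ≈ 5.5, θ ≈ 30.5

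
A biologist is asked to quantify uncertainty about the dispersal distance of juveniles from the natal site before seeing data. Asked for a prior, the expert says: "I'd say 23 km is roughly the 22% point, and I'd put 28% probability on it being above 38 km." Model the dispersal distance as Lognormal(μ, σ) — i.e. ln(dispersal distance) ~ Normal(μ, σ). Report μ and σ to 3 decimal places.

μ ≈ 3.422, σ ≈ 0.371

If T ~ Lognormal(μ,σ) then ln T ~ Normal(μ,σ), so the p-quantile of ln T is μ + z_p·σ.
ln(23) = 3.135 and ln(38) = 3.638; z_{0.22} = -0.7722, z_{0.72} = 0.5828.
σ = (3.638 − 3.135)/(0.5828 − (-0.7722)) = 0.371.
μ = 3.135 − (-0.7722)·0.371 = 3.422.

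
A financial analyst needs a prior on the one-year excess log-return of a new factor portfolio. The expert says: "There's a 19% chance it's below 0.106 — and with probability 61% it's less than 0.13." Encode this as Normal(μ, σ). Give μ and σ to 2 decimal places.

μ = 0.12, σ = 0.02

The p-quantile of Normal(μ,σ) is μ + z_p·σ, with z_{0.19} = -0.8779 and z_{0.61} = 0.2793.
Eliminate σ: μ = (z₂·x₁ − z₁·x₂)/(z₂ − z₁) = (0.2793·0.106 − (-0.8779)·0.13)/1.157 = 0.12.
Then σ = (x₂ − x₁)/(z₂ − z₁) = (0.13 − 0.106)/1.157 = 0.02.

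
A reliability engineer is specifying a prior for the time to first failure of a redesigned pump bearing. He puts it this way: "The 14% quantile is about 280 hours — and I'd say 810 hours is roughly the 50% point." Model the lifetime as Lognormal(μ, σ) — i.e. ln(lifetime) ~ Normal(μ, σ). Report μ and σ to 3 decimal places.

μ ≈ 6.697, σ ≈ 0.983

If T ~ Lognormal(μ,σ) then ln T ~ Normal(μ,σ), so the p-quantile of ln T is μ + z_p·σ.
ln(280) = 5.635 and ln(810) = 6.697; z_{0.14} = -1.08, z_{0.5} = 0.
σ = (6.697 − 5.635)/(0 − (-1.08)) = 0.983.
μ = 5.635 − (-1.08)·0.983 = 6.697.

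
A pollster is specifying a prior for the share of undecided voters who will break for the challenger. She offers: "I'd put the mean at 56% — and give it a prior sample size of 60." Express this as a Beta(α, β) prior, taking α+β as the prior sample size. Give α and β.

α = 33.6, β = 26.4

Under the effective-sample-size interpretation, Beta(α, β) has prior mean α/(α+β) and prior sample size α+β.
So α+β = 60 and α/(α+β) = 0.56, giving α = 0.56·60 = 33.6 and β = 60 − 33.6 = 26.4.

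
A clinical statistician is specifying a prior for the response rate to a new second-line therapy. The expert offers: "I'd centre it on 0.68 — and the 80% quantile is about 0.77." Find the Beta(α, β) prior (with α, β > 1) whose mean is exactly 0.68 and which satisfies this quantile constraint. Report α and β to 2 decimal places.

α ≈ 13.37, β ≈ 6.29

With mean 0.68 fixed, write α = 0.68s, β = 0.32s where s = α+β.
Need P(θ < 0.77) = 0.8 under Beta(0.68s, 0.32s). Normal approximation: (q−m)/√(m(1−m)/s) ≈ z_{0.8} = 0.842, so s ≈ 0.68·0.32·(0.842)²/(0.77−0.68)² = 19.0.
At s = 19.0: P(θ<0.77) ≈ 0.795. Adjusting to match 0.8 gives s ≈ 19.66.
So α = 0.68·19.66 ≈ 13.37, β = 0.32·19.66 ≈ 6.29.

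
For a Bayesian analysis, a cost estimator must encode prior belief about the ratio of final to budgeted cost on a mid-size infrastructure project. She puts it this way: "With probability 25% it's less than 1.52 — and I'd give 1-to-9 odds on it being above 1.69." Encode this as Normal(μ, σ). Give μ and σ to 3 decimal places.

μ = 1.579, σ = 0.087

For Normal(μ,σ), the p-quantile is μ + z_p·σ. Here z_{0.25} = -0.6745, z_{0.9} = 1.282.
So 1.52 = μ − 0.6745σ and 1.69 = μ + 1.282σ.
Subtracting: σ = (1.69 − 1.52)/(1.282 − (-0.6745)) = 0.087.
Then μ = 1.52 − (-0.6745)·0.087 = 1.579.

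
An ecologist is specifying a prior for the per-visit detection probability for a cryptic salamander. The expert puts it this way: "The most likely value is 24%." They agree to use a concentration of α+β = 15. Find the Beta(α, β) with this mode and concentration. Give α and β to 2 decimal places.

α = 4.12, β = 10.88

For α,β > 1 the Beta mode is (α−1)/(α+β−2). With α+β = 15, the mode is (α−1)/13.
Set (α−1)/13 = 0.24 → α = 1 + 0.24·13 = 4.12.
β = 15 − α = 10.88.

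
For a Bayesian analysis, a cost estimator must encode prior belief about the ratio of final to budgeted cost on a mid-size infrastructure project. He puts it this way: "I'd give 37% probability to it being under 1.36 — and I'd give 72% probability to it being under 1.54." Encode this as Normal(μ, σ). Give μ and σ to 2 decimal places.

For Normal(μ,σ), the p-quantile is μ + z_p·σ. Here z_{0.37} = -0.3319, z_{0.72} = 0.5828.
So 1.36 = μ − 0.3319σ and 1.54 = μ + 0.5828σ.
Subtracting: σ = (1.54 − 1.36)/(0.5828 − (-0.3319)) = 0.20.
Then μ = 1.36 − (-0.3319)·0.20 = 1.43.

μ = 1.43, σ = 0.20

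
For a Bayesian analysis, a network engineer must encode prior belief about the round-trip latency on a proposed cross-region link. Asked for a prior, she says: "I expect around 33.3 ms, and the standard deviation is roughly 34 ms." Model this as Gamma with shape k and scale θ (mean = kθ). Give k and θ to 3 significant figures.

k ≈ 0.959, θ ≈ 34.7

For Gamma(k, scale θ): mean = kθ, variance = kθ², so CV = 1/√k.
CV = SD/mean = 34/33.3 = 1.021, hence k = 1/CV² = 0.959.
Then θ = mean/k = 33.3/0.959 = 34.7.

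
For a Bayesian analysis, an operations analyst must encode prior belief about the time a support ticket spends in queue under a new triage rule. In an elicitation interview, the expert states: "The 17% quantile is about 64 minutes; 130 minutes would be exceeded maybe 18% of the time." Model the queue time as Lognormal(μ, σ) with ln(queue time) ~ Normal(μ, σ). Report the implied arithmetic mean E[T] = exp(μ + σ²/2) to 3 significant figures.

If T ~ Lognormal(μ,σ) then ln T ~ Normal(μ,σ), so the p-quantile of ln T is μ + z_p·σ.
ln(64) = 4.159 and ln(130) = 4.868; z_{0.17} = -0.9542, z_{0.82} = 0.9154.
σ = (4.868 − 4.159)/(0.9154 − (-0.9542)) = 0.379.
μ = 4.159 − (-0.9542)·0.379 = 4.521.
E[T] = exp(μ + σ²/2) = exp(4.521 + 0.0718) = 98.7 minutes.

E[T] ≈ 98.7 minutes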